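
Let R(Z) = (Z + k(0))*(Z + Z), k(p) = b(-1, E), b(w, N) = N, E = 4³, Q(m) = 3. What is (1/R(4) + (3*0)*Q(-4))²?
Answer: 1/295936 ≈ 3.3791e-6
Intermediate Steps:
E = 64
k(p) = 64
R(Z) = 2*Z*(64 + Z) (R(Z) = (Z + 64)*(Z + Z) = (64 + Z)*(2*Z) = 2*Z*(64 + Z))
(1/R(4) + (3*0)*Q(-4))² = (1/(2*4*(64 + 4)) + (3*0)*3)² = (1/(2*4*68) + 0*3)² = (1/544 + 0)² = (1/544)² = 1/295936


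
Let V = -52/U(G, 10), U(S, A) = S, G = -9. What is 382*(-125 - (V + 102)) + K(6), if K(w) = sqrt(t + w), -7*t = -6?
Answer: -800290/9 + 4*sqrt(21)/7 ≈ -88919.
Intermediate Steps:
t = 6/7 (t = -1/7*(-6) = 6/7 ≈ 0.85714)
K(w) = sqrt(6/7 + w)
V = 52/9 (V = -52/(-9) = -52*(-1/9) = 52/9 ≈ 5.7778)
382*(-125 - (V + 102)) + K(6) = 382*(-125 - (52/9 + 102)) + sqrt(42 + 49*6)/7 = 382*(-125 - 1*970/9) + sqrt(42 + 294)/7 = 382*(-125 - 970/9) + sqrt(336)/7 = 382*(-2095/9) + (4*sqrt(21))/7 = -800290/9 + 4*sqrt(21)/7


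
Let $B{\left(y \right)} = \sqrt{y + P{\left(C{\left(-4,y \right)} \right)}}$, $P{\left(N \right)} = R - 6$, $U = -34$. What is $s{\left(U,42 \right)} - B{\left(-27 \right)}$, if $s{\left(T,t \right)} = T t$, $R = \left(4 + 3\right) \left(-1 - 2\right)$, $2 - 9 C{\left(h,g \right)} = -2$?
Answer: $-1428 - 3 i \sqrt{6} \approx -1428.0 - 7.3485 i$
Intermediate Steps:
$C{\left(h,g \right)} = \frac{4}{9}$ ($C{\left(h,g \right)} = \frac{2}{9} - - \frac{2}{9} = \frac{2}{9} + \frac{2}{9} = \frac{4}{9}$)
$R = -21$ ($R = 7 \left(-3\right) = -21$)
$P{\left(N \right)} = -27$ ($P{\left(N \right)} = -21 - 6 = -27$)
$B{\left(y \right)} = \sqrt{-27 + y}$ ($B{\left(y \right)} = \sqrt{y - 27} = \sqrt{-27 + y}$)
$s{\left(U,42 \right)} - B{\left(-27 \right)} = \left(-34\right) 42 - \sqrt{-27 - 27} = -1428 - \sqrt{-54} = -1428 - 3 i \sqrt{6}$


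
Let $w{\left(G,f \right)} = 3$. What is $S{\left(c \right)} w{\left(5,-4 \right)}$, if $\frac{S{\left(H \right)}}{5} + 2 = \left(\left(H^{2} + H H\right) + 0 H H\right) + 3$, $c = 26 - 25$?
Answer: $45$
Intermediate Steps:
$c = 1$ ($c = 26 - 25 = 1$)
$S{\left(H \right)} = 5 + 10 H^{2}$ ($S{\left(H \right)} = -10 + 5 \left(\left(\left(H^{2} + H H\right) + 0 H H\right) + 3\right) = -10 + 5 \left(\left(\left(H^{2} + H^{2}\right) + 0 H\right) + 3\right) = -10 + 5 \left(\left(2 H^{2} + 0\right) + 3\right) = -10 + 5 \left(2 H^{2} + 3\right) = -10 + 5 \left(3 + 2 H^{2}\right) = -10 + \left(15 + 10 H^{2}\right) = 5 + 10 H^{2}$)
$S{\left(c \right)} w{\left(5,-4 \right)} = \left(5 + 10 \cdot 1^{2}\right) 3 = \left(5 + 10 \cdot 1\right) 3 = \left(5 + 10\right) 3 = 15 \cdot 3 = 45$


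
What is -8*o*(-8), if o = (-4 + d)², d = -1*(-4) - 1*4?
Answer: 1024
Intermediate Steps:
d = 0 (d = 4 - 4 = 0)
o = 16 (o = (-4 + 0)² = (-4)² = 16)
-8*o*(-8) = -8*16*(-8) = -128*(-8) = 1024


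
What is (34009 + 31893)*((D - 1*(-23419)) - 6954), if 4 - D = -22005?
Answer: 2535513548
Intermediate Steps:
D = 22009 (D = 4 - 1*(-22005) = 4 + 22005 = 22009)
(34009 + 31893)*((D - 1*(-23419)) - 6954) = (34009 + 31893)*((22009 - 1*(-23419)) - 6954) = 65902*((22009 + 23419) - 6954) = 65902*(45428 - 6954) = 65902*38474 = 2535513548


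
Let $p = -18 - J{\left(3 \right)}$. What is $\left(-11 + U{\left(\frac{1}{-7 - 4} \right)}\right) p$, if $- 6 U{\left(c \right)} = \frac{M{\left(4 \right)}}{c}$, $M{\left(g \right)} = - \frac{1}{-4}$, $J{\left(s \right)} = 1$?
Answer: $\frac{4807}{24} \approx 200.29$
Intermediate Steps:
$M{\left(g \right)} = \frac{1}{4}$ ($M{\left(g \right)} = \left(-1\right) \left(- \frac{1}{4}\right) = \frac{1}{4}$)
$U{\left(c \right)} = - \frac{1}{24 c}$ ($U{\left(c \right)} = - \frac{\frac{1}{4} \frac{1}{c}}{6} = - \frac{1}{24 c}$)
$p = -19$ ($p = -18 - 1 = -19$)
$\left(-11 + U{\left(\frac{1}{-7 - 4} \right)}\right) p = \left(-11 - \frac{1}{24 \frac{1}{-7 - 4}}\right) \left(-19\right) = \left(-11 - \frac{1}{24 \frac{1}{-11}}\right) \left(-19\right) = \left(-11 - \frac{1}{24 \left(- \frac{1}{11}\right)}\right) \left(-19\right) = \left(-11 - - \frac{11}{24}\right) \left(-19\right) = \left(-11 + \frac{11}{24}\right) \left(-19\right) = \left(- \frac{253}{24}\right) \left(-19\right) = \frac{4807}{24}$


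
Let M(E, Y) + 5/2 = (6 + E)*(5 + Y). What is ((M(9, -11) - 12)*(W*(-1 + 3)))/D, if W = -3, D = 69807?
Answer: 209/23269 ≈ 0.0089819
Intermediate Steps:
M(E, Y) = -5/2 + (5 + Y)*(6 + E) (M(E, Y) = -5/2 + (6 + E)*(5 + Y) = -5/2 + (5 + Y)*(6 + E))
((M(9, -11) - 12)*(W*(-1 + 3)))/D = (((55/2 + 5*9 + 6*(-11) + 9*(-11)) - 12)*(-3*(-1 + 3)))/69807 = (((55/2 + 45 - 66 - 99) - 12)*(-3*2))*(1/69807) = ((-185/2 - 12)*(-6))*(1/69807) = -209/2*(-6)*(1/69807) = 627*(1/69807) = 209/23269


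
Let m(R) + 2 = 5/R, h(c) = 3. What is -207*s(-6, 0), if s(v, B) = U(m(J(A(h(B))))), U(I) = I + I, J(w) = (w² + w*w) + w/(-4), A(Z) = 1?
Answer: -2484/7 ≈ -354.86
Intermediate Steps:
J(w) = 2*w² - w/4 (J(w) = (w² + w²) + w*(-¼) = 2*w² - w/4)
m(R) = -2 + 5/R
U(I) = 2*I
s(v, B) = 12/7 (s(v, B) = 2*(-2 + 5/(((¼)*1*(-1 + 8*1)))) = 2*(-2 + 5/(((¼)*1*(-1 + 8)))) = 2*(-2 + 5/(((¼)*1*7))) = 2*(-2 + 5/(7/4)) = 2*(-2 + 5*(4/7)) = 2*(-2 + 20/7) = 2*(6/7) = 12/7)
-207*s(-6, 0) = -207*12/7 = -2484/7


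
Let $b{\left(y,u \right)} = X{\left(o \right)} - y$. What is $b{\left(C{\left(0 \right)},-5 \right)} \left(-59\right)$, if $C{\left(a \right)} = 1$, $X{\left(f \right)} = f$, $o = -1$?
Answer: $118$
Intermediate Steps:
$b{\left(y,u \right)} = -1 - y$
$b{\left(C{\left(0 \right)},-5 \right)} \left(-59\right) = \left(-1 - 1\right) \left(-59\right) = \left(-2\right) \left(-59\right) = 118$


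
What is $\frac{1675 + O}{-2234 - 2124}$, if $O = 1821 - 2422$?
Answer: $- \frac{537}{2179} \approx -0.24644$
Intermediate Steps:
$O = -601$
$\frac{1675 + O}{-2234 - 2124} = \frac{1675 - 601}{-2234 - 2124} = \frac{1074}{-4358} = 1074 \left(- \frac{1}{4358}\right) = - \frac{537}{2179}$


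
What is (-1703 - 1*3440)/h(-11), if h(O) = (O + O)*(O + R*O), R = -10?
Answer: 5143/2178 ≈ 2.3613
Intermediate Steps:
h(O) = -18*O² (h(O) = (O + O)*(O - 10*O) = (2*O)*(-9*O) = -18*O²)
(-1703 - 1*3440)/h(-11) = (-1703 - 1*3440)/((-18*(-11)²)) = (-1703 - 3440)/((-18*121)) = -5143/(-2178) = -5143*(-1/2178) = 5143/2178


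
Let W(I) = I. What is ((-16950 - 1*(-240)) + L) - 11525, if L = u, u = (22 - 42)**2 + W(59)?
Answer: -27776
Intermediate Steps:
u = 459 (u = (22 - 42)**2 + 59 = (-20)**2 + 59 = 400 + 59 = 459)
L = 459
((-16950 - 1*(-240)) + L) - 11525 = ((-16950 - 1*(-240)) + 459) - 11525 = ((-16950 + 240) + 459) - 11525 = (-16710 + 459) - 11525 = -16251 - 11525 = -27776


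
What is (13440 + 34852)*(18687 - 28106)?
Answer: -454862348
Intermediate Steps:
(13440 + 34852)*(18687 - 28106) = 48292*(-9419) = -454862348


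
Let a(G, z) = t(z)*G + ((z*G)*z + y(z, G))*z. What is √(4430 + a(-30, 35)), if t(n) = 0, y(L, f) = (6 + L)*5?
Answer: I*√1274645 ≈ 1129.0*I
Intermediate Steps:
y(L, f) = 30 + 5*L
a(G, z) = z*(30 + 5*z + G*z²) (a(G, z) = 0*G + ((z*G)*z + (30 + 5*z))*z = 0 + ((G*z)*z + (30 + 5*z))*z = 0 + (G*z² + (30 + 5*z))*z = 0 + (30 + 5*z + G*z²)*z = 0 + z*(30 + 5*z + G*z²) = z*(30 + 5*z + G*z²))
√(4430 + a(-30, 35)) = √(4430 + 35*(30 + 5*35 - 30*35²)) = √(4430 + 35*(30 + 175 - 30*1225)) = √(4430 + 35*(30 + 175 - 36750)) = √(4430 + 35*(-36545)) = √(4430 - 1279075) = √(-1274645) = I*√1274645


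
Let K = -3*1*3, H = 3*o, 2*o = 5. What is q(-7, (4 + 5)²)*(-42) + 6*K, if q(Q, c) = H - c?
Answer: 3033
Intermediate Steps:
o = 5/2 (o = (½)*5 = 5/2 ≈ 2.5000)
H = 15/2 (H = 3*(5/2) = 15/2 ≈ 7.5000)
K = -9 (K = -3*3 = -9)
q(Q, c) = 15/2 - c
q(-7, (4 + 5)²)*(-42) + 6*K = (15/2 - (4 + 5)²)*(-42) + 6*(-9) = (15/2 - 1*9²)*(-42) - 54 = (15/2 - 1*81)*(-42) - 54 = (15/2 - 81)*(-42) - 54 = -147/2*(-42) - 54 = 3087 - 54 = 3033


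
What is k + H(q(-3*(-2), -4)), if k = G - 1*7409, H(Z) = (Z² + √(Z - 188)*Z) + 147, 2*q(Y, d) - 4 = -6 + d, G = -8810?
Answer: -16063 - 3*I*√191 ≈ -16063.0 - 41.461*I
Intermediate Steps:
q(Y, d) = -1 + d/2 (q(Y, d) = 2 + (-6 + d)/2 = 2 + (-3 + d/2) = -1 + d/2)
H(Z) = 147 + Z² + Z*√(-188 + Z) (H(Z) = (Z² + √(-188 + Z)*Z) + 147 = (Z² + Z*√(-188 + Z)) + 147 = 147 + Z² + Z*√(-188 + Z))
k = -16219 (k = -8810 - 1*7409 = -8810 - 7409 = -16219)
k + H(q(-3*(-2), -4)) = -16219 + (147 + (-1 + (½)*(-4))² + (-1 + (½)*(-4))*√(-188 + (-1 + (½)*(-4)))) = -16219 + (147 + (-1 - 2)² + (-1 - 2)*√(-188 + (-1 - 2))) = -16219 + (147 + (-3)² - 3*√(-188 - 3)) = -16219 + (147 + 9 - 3*I*√191) = -16219 + (156 - 3*I*√191) = -16063 - 3*I*√191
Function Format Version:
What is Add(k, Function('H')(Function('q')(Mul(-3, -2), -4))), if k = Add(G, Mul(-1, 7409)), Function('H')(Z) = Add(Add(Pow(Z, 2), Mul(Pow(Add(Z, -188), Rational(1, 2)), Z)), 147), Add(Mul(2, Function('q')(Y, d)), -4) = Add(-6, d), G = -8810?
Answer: Add(-16063, Mul(-3, I, Pow(191, Rational(1, 2)))) ≈ Add(-16063., Mul(-41.461, I))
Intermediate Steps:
Function('q')(Y, d) = Add(-1, Mul(Rational(1, 2), d)) (Function('q')(Y, d) = Add(2, Mul(Rational(1, 2), Add(-6, d))) = Add(2, Add(-3, Mul(Rational(1, 2), d))) = Add(-1, Mul(Rational(1, 2), d)))
Function('H')(Z) = Add(147, Pow(Z, 2), Mul(Z, Pow(Add(-188, Z), Rational(1, 2)))) (Function('H')(Z) = Add(Add(Pow(Z, 2), Mul(Pow(Add(-188, Z), Rational(1, 2)), Z)), 147) = Add(Add(Pow(Z, 2), Mul(Z, Pow(Add(-188, Z), Rational(1, 2)))), 147) = Add(147, Pow(Z, 2), Mul(Z, Pow(Add(-188, Z), Rational(1, 2)))))
k = -16219 (k = Add(-8810, Mul(-1, 7409)) = Add(-8810, -7409) = -16219)
Add(k, Function('H')(Function('q')(Mul(-3, -2), -4))) = Add(-16219, Add(147, Pow(Add(-1, Mul(Rational(1, 2), -4)), 2), Mul(Add(-1, Mul(Rational(1, 2), -4)), Pow(Add(-188, Add(-1, Mul(Rational(1, 2), -4))), Rational(1, 2))))) = Add(-16219, Add(147, Pow(Add(-1, -2), 2), Mul(Add(-1, -2), Pow(Add(-188, Add(-1, -2)), Rational(1, 2))))) = Add(-16219, Add(147, Pow(-3, 2), Mul(-3, Pow(Add(-188, -3), Rational(1, 2))))) = Add(-16219, Add(147, 9, Mul(-3, Pow(-191, Rational(1, 2))))) = Add(-16219, Add(147, 9, Mul(-3, Mul(I, Pow(191, Rational(1, 2)))))) = Add(-16219, Add(147, 9, Mul(-3, I, Pow(191, Rational(1, 2))))) = Add(-16219, Add(156, Mul(-3, I, Pow(191, Rational(1, 2))))) = Add(-16063, Mul(-3, I, Pow(191, Rational(1, 2))))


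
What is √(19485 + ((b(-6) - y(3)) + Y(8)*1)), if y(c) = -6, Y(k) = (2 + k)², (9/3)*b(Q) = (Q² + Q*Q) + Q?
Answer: √19613 ≈ 140.05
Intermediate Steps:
b(Q) = Q/3 + 2*Q²/3 (b(Q) = ((Q² + Q*Q) + Q)/3 = ((Q² + Q²) + Q)/3 = (2*Q² + Q)/3 = (Q + 2*Q²)/3 = Q/3 + 2*Q²/3)
√(19485 + ((b(-6) - y(3)) + Y(8)*1)) = √(19485 + (((⅓)*(-6)*(1 + 2*(-6)) - 1*(-6)) + (2 + 8)²*1)) = √(19485 + (((⅓)*(-6)*(1 - 12) + 6) + 10²*1)) = √(19485 + (((⅓)*(-6)*(-11) + 6) + 100*1)) = √(19485 + ((22 + 6) + 100)) = √(19485 + (28 + 100)) = √(19485 + 128) = √19613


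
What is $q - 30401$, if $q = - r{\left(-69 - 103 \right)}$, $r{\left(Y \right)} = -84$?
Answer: $-30317$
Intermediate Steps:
$q = 84$ ($q = \left(-1\right) \left(-84\right) = 84$)
$q - 30401 = 84 - 30401 = -30317$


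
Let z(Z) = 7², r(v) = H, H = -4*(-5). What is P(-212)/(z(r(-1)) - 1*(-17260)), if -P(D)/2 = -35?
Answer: 70/17309 ≈ 0.0040441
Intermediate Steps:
P(D) = 70 (P(D) = -2*(-35) = 70)
H = 20
r(v) = 20
z(Z) = 49
P(-212)/(z(r(-1)) - 1*(-17260)) = 70/(49 - 1*(-17260)) = 70/(49 + 17260) = 70/17309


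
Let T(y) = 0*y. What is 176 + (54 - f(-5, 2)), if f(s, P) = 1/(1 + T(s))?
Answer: 229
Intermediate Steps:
T(y) = 0
f(s, P) = 1 (f(s, P) = 1/(1 + 0) = 1/1 = 1)
176 + (54 - f(-5, 2)) = 176 + (54 - 1*1) = 176 + (54 - 1) = 176 + 53 = 229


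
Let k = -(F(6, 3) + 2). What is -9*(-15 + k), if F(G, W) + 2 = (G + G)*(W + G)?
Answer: 1107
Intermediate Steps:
F(G, W) = -2 + 2*G*(G + W) (F(G, W) = -2 + (G + G)*(W + G) = -2 + (2*G)*(G + W) = -2 + 2*G*(G + W))
k = -108 (k = -((-2 + 2*6² + 2*6*3) + 2) = -((-2 + 2*36 + 36) + 2) = -((-2 + 72 + 36) + 2) = -(106 + 2) = -1*108 = -108)
-9*(-15 + k) = -9*(-15 - 108) = -9*(-123) = 1107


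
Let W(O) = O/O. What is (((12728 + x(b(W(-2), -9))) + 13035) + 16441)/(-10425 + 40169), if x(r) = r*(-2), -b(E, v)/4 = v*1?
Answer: 10533/7436 ≈ 1.4165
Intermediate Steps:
W(O) = 1
b(E, v) = -4*v
x(r) = -2*r
(((12728 + x(b(W(-2), -9))) + 13035) + 16441)/(-10425 + 40169) = (((12728 - (-8)*(-9)) + 13035) + 16441)/(-10425 + 40169) = (((12728 - 2*36) + 13035) + 16441)/29744 = (((12728 - 72) + 13035) + 16441)*(1/29744) = ((12656 + 13035) + 16441)*(1/29744) = (25691 + 16441)*(1/29744) = 42132*(1/29744) = 10533/7436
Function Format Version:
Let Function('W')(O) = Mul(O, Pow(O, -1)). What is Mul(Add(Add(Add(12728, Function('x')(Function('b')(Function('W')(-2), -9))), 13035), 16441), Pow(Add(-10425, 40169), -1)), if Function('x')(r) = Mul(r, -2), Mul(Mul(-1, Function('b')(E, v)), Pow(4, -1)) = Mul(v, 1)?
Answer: Rational(10533, 7436) ≈ 1.4165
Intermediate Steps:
Function('W')(O) = 1
Function('b')(E, v) = Mul(-4, v) (Function('b')(E, v) = Mul(-4, Mul(v, 1)) = Mul(-4, v))
Function('x')(r) = Mul(-2, r)
Mul(Add(Add(Add(12728, Function('x')(Function('b')(Function('W')(-2), -9))), 13035), 16441), Pow(Add(-10425, 40169), -1)) = Mul(Add(Add(Add(12728, Mul(-2, Mul(-4, -9))), 13035), 16441), Pow(Add(-10425, 40169), -1)) = Mul(Add(Add(Add(12728, Mul(-2, 36)), 13035), 16441), Pow(29744, -1)) = Mul(Add(Add(Add(12728, -72), 13035), 16441), Rational(1, 29744)) = Mul(Add(Add(12656, 13035), 16441), Rational(1, 29744)) = Mul(Add(25691, 16441), Rational(1, 29744)) = Mul(42132, Rational(1, 29744)) = Rational(10533, 7436)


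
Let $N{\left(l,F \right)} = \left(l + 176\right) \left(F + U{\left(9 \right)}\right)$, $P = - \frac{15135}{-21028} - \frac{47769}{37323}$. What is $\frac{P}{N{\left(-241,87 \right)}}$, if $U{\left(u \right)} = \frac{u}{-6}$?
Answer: $\frac{146534309}{1453893951510} \approx 0.00010079$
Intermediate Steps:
$P = - \frac{146534309}{261609348}$ ($P = \left(-15135\right) \left(- \frac{1}{21028}\right) - \frac{15923}{12441} = \frac{15135}{21028} - \frac{15923}{12441} = - \frac{146534309}{261609348} \approx -0.56013$)
$U{\left(u \right)} = - \frac{u}{6}$ ($U{\left(u \right)} = u \left(- \frac{1}{6}\right) = - \frac{u}{6}$)
$N{\left(l,F \right)} = \left(176 + l\right) \left(- \frac{3}{2} + F\right)$ ($N{\left(l,F \right)} = \left(l + 176\right) \left(F - \frac{3}{2}\right) = \left(176 + l\right) \left(F - \frac{3}{2}\right) = \left(176 + l\right) \left(- \frac{3}{2} + F\right)$)
$\frac{P}{N{\left(-241,87 \right)}} = - \frac{146534309}{261609348 \left(-264 + 176 \cdot 87 - - \frac{723}{2} + 87 \left(-241\right)\right)} = - \frac{146534309}{261609348 \left(-264 + 15312 + \frac{723}{2} - 20967\right)} = - \frac{146534309}{261609348 \left(- \frac{11115}{2}\right)} = \left(- \frac{146534309}{261609348}\right) \left(- \frac{2}{11115}\right) = \frac{146534309}{1453893951510}$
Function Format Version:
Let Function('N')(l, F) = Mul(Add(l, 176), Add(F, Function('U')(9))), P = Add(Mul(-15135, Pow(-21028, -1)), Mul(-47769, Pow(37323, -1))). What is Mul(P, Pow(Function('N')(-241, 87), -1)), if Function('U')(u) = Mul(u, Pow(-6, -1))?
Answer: Rational(146534309, 1453893951510) ≈ 0.00010079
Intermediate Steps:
P = Rational(-146534309, 261609348) (P = Add(Mul(-15135, Rational(-1, 21028)), Mul(-47769, Rational(1, 37323))) = Add(Rational(15135, 21028), Rational(-15923, 12441)) = Rational(-146534309, 261609348) ≈ -0.56013)
Function('U')(u) = Mul(Rational(-1, 6), u) (Function('U')(u) = Mul(u, Rational(-1, 6)) = Mul(Rational(-1, 6), u))
Function('N')(l, F) = Mul(Add(176, l), Add(Rational(-3, 2), F)) (Function('N')(l, F) = Mul(Add(l, 176), Add(F, Mul(Rational(-1, 6), 9))) = Mul(Add(176, l), Add(F, Rational(-3, 2))) = Mul(Add(176, l), Add(Rational(-3, 2), F)))
Mul(P, Pow(Function('N')(-241, 87), -1)) = Mul(Rational(-146534309, 261609348), Pow(Add(-264, Mul(176, 87), Mul(Rational(-3, 2), -241), Mul(87, -241)), -1)) = Mul(Rational(-146534309, 261609348), Pow(Add(-264, 15312, Rational(723, 2), -20967), -1)) = Mul(Rational(-146534309, 261609348), Pow(Rational(-11115, 2), -1)) = Mul(Rational(-146534309, 261609348), Rational(-2, 11115)) = Rational(146534309, 1453893951510)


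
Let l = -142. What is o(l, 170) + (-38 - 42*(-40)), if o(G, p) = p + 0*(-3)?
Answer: 1812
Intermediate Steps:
o(G, p) = p (o(G, p) = p + 0 = p)
o(l, 170) + (-38 - 42*(-40)) = 170 + (-38 - 42*(-40)) = 170 + (-38 + 1680) = 170 + 1642 = 1812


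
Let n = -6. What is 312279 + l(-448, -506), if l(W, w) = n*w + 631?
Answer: 315946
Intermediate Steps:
l(W, w) = 631 - 6*w (l(W, w) = -6*w + 631 = 631 - 6*w)
312279 + l(-448, -506) = 312279 + (631 - 6*(-506)) = 312279 + (631 + 3036) = 312279 + 3667 = 315946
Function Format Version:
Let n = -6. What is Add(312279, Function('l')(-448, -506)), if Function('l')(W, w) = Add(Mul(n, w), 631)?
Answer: 315946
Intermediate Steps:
Function('l')(W, w) = Add(631, Mul(-6, w)) (Function('l')(W, w) = Add(Mul(-6, w), 631) = Add(631, Mul(-6, w)))
Add(312279, Function('l')(-448, -506)) = Add(312279, Add(631, Mul(-6, -506))) = Add(312279, Add(631, 3036)) = Add(312279, 3667) = 315946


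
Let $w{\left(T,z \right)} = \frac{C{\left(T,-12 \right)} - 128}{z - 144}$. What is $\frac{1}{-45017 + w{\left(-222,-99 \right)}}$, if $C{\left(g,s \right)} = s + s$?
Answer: $- \frac{243}{10938979} \approx -2.2214 \cdot 10^{-5}$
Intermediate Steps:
$C{\left(g,s \right)} = 2 s$
$w{\left(T,z \right)} = - \frac{152}{-144 + z}$ ($w{\left(T,z \right)} = \frac{2 \left(-12\right) - 128}{z - 144} = \frac{-24 - 128}{-144 + z} = - \frac{152}{-144 + z}$)
$\frac{1}{-45017 + w{\left(-222,-99 \right)}} = \frac{1}{-45017 - \frac{152}{-144 - 99}} = \frac{1}{-45017 - \frac{152}{-243}} = \frac{1}{-45017 - - \frac{152}{243}} = \frac{1}{-45017 + \frac{152}{243}} = \frac{1}{- \frac{10938979}{243}} = - \frac{243}{10938979}$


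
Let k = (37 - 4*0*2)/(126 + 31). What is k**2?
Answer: 1369/24649 ≈ 0.055540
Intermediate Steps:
k = 37/157 (k = (37 + 0*2)/157 = (37 + 0)*(1/157) = 37*(1/157) = 37/157 ≈ 0.23567)
k**2 = (37/157)**2 = 1369/24649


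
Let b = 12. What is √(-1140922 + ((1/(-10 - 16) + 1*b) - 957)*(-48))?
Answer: I*√185149666/13 ≈ 1046.7*I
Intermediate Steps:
√(-1140922 + ((1/(-10 - 16) + 1*b) - 957)*(-48)) = √(-1140922 + ((1/(-10 - 16) + 1*12) - 957)*(-48)) = √(-1140922 + ((1/(-26) + 12) - 957)*(-48)) = √(-1140922 + ((-1/26 + 12) - 957)*(-48)) = √(-1140922 + (311/26 - 957)*(-48)) = √(-1140922 - 24571/26*(-48)) = √(-1140922 + 589704/13) = √(-14242282/13) = I*√185149666/13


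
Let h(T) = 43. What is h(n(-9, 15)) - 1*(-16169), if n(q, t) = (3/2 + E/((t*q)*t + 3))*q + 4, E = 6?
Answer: 16212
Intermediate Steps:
n(q, t) = 4 + q*(3/2 + 6/(3 + q*t²)) (n(q, t) = (3/2 + 6/((t*q)*t + 3))*q + 4 = (3*(½) + 6/((q*t)*t + 3))*q + 4 = (3/2 + 6/(q*t² + 3))*q + 4 = (3/2 + 6/(3 + q*t²))*q + 4 = q*(3/2 + 6/(3 + q*t²)) + 4 = 4 + q*(3/2 + 6/(3 + q*t²)))
h(n(-9, 15)) - 1*(-16169) = 43 - 1*(-16169) = 43 + 16169 = 16212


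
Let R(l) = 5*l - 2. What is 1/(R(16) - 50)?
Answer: 1/28 ≈ 0.035714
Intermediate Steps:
R(l) = -2 + 5*l
1/(R(16) - 50) = 1/((-2 + 5*16) - 50) = 1/((-2 + 80) - 50) = 1/(78 - 50) = 1/28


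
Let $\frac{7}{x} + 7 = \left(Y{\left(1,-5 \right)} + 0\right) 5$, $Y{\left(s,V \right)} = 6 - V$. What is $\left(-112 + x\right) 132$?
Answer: $- \frac{59059}{4} \approx -14765.0$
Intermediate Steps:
$x = \frac{7}{48}$ ($x = \frac{7}{-7 + \left(\left(6 - -5\right) + 0\right) 5} = \frac{7}{-7 + \left(\left(6 + 5\right) + 0\right) 5} = \frac{7}{-7 + \left(11 + 0\right) 5} = \frac{7}{-7 + 11 \cdot 5} = \frac{7}{-7 + 55} = \frac{7}{48} \approx 0.14583$)
$\left(-112 + x\right) 132 = \left(-112 + \frac{7}{48}\right) 132 = \left(- \frac{5369}{48}\right) 132 = - \frac{59059}{4}$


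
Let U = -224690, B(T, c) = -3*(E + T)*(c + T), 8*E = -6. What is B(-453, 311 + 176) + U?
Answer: -356815/2 ≈ -1.7841e+5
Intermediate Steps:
E = -3/4 (E = (1/8)*(-6) = -3/4 ≈ -0.75000)
B(T, c) = -3*(-3/4 + T)*(T + c) (B(T, c) = -3*(-3/4 + T)*(c + T) = -3*(-3/4 + T)*(T + c))
B(-453, 311 + 176) + U = (-3*(-453)**2 + (9/4)*(-453) + 9*(311 + 176)/4 - 3*(-453)*(311 + 176)) - 224690 = (-3*205209 - 4077/4 + (9/4)*487 - 3*(-453)*487) - 224690 = (-615627 - 4077/4 + 4383/4 + 661833) - 224690 = 92565/2 - 224690 = -356815/2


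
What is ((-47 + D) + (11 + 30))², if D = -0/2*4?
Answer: 36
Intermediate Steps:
D = 0 (D = -0/2*4 = -5*0*4 = 0*4 = 0)
((-47 + D) + (11 + 30))² = ((-47 + 0) + (11 + 30))² = (-47 + 41)² = (-6)² = 36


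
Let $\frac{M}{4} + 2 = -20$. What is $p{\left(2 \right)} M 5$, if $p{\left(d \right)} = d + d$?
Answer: $-1760$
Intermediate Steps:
$M = -88$ ($M = -8 + 4 \left(-20\right) = -8 - 80 = -88$)
$p{\left(d \right)} = 2 d$
$p{\left(2 \right)} M 5 = 2 \cdot 2 \left(-88\right) 5 = 4 \left(-88\right) 5 = \left(-352\right) 5 = -1760$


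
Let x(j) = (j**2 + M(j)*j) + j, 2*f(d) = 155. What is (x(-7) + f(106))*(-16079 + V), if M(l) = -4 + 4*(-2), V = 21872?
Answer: 2357751/2 ≈ 1.1789e+6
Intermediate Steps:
M(l) = -12 (M(l) = -4 - 8 = -12)
f(d) = 155/2 (f(d) = (1/2)*155 = 155/2)
x(j) = j**2 - 11*j (x(j) = (j**2 - 12*j) + j = j**2 - 11*j)
(x(-7) + f(106))*(-16079 + V) = (-7*(-11 - 7) + 155/2)*(-16079 + 21872) = (-7*(-18) + 155/2)*5793 = (126 + 155/2)*5793 = (407/2)*5793 = 2357751/2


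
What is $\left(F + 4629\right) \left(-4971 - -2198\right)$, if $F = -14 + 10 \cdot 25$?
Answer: $-13490645$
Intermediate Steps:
$F = 236$ ($F = -14 + 250 = 236$)
$\left(F + 4629\right) \left(-4971 - -2198\right) = \left(236 + 4629\right) \left(-4971 - -2198\right) = 4865 \left(-4971 + 2198\right) = 4865 \left(-2773\right) = -13490645$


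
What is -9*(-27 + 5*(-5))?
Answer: 468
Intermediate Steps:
-9*(-27 + 5*(-5)) = -9*(-27 - 25) = -9*(-52) = 468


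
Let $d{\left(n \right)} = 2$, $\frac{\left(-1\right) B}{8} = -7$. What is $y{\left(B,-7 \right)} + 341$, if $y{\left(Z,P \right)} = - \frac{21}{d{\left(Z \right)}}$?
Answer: $\frac{661}{2} \approx 330.5$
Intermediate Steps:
$B = 56$ ($B = \left(-8\right) \left(-7\right) = 56$)
$y{\left(Z,P \right)} = - \frac{21}{2}$
$y{\left(B,-7 \right)} + 341 = - \frac{21}{2} + 341 = \frac{661}{2}$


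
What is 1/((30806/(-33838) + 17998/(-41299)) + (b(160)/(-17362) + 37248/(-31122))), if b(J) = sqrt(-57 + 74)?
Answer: -205502094454701411907794682811292/522598463869319184862475719482019 + 4654409823704906784154259442*sqrt(17)/522598463869319184862475719482019 ≈ -0.39319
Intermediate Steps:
b(J) = sqrt(17)
1/((30806/(-33838) + 17998/(-41299)) + (b(160)/(-17362) + 37248/(-31122))) = 1/((30806/(-33838) + 17998/(-41299)) + (sqrt(17)/(-17362) + 37248/(-31122))) = 1/((30806*(-1/33838) + 17998*(-1/41299)) + (sqrt(17)*(-1/17362) + 37248*(-1/31122))) = 1/((-15403/16919 - 17998/41299) + (-sqrt(17)/17362 - 6208/5187)) = 1/(-940636659/698737781 + (-6208/5187 - sqrt(17)/17362)) = 1/(-1316692356383/517764695721 - sqrt(17)/17362)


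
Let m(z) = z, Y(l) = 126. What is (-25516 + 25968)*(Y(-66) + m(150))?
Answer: 124752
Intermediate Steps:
(-25516 + 25968)*(Y(-66) + m(150)) = (-25516 + 25968)*(126 + 150) = 452*276 = 124752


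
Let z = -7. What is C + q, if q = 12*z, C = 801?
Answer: 717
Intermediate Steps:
q = -84 (q = 12*(-7) = -84)
C + q = 801 - 84 = 717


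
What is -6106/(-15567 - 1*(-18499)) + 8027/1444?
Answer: 3679525/1058452 ≈ 3.4763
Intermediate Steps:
-6106/(-15567 - 1*(-18499)) + 8027/1444 = -6106/(-15567 + 18499) + 8027*(1/1444) = -6106/2932 + 8027/1444 = -6106*1/2932 + 8027/1444 = -3053/1466 + 8027/1444 = 3679525/1058452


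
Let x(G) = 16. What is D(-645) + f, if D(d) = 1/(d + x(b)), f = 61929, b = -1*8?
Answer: 38953340/629 ≈ 61929.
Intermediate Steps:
b = -8
D(d) = 1/(16 + d) (D(d) = 1/(d + 16) = 1/(16 + d))
D(-645) + f = 1/(16 - 645) + 61929 = 1/(-629) + 61929 = -1/629 + 61929 = 38953340/629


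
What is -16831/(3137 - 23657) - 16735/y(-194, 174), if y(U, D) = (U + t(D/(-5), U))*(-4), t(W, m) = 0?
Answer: -10323167/497610 ≈ -20.745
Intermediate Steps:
y(U, D) = -4*U (y(U, D) = (U + 0)*(-4) = U*(-4) = -4*U)
-16831/(3137 - 23657) - 16735/y(-194, 174) = -16831/(3137 - 23657) - 16735/((-4*(-194))) = -16831/(-20520) - 16735/776 = -16831*(-1/20520) - 16735*1/776 = 16831/20520 - 16735/776 = -10323167/497610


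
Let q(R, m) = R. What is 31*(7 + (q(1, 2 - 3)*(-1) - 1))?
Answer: 155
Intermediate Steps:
31*(7 + (q(1, 2 - 3)*(-1) - 1)) = 31*(7 + (1*(-1) - 1)) = 31*(7 + (-1 - 1)) = 31*(7 - 2) = 31*5 = 155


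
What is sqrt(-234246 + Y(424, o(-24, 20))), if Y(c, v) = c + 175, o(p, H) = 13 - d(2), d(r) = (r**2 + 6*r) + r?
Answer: I*sqrt(233647) ≈ 483.37*I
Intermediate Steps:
d(r) = r**2 + 7*r
o(p, H) = -5 (o(p, H) = 13 - 2*(7 + 2) = 13 - 2*9 = 13 - 1*18 = 13 - 18 = -5)
Y(c, v) = 175 + c
sqrt(-234246 + Y(424, o(-24, 20))) = sqrt(-234246 + (175 + 424)) = sqrt(-234246 + 599) = sqrt(-233647) = I*sqrt(233647)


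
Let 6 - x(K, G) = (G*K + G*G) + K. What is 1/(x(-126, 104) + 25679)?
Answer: 1/28099 ≈ 3.5588e-5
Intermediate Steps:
x(K, G) = 6 - K - G² - G*K (x(K, G) = 6 - ((G*K + G*G) + K) = 6 - ((G*K + G²) + K) = 6 - ((G² + G*K) + K) = 6 - (K + G² + G*K) = 6 + (-K - G² - G*K) = 6 - K - G² - G*K)
1/(x(-126, 104) + 25679) = 1/((6 - 1*(-126) - 1*104² - 1*104*(-126)) + 25679) = 1/((6 + 126 - 1*10816 + 13104) + 25679) = 1/((6 + 126 - 10816 + 13104) + 25679) = 1/(2420 + 25679) = 1/28099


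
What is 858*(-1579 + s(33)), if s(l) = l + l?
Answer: -1298154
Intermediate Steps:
s(l) = 2*l
858*(-1579 + s(33)) = 858*(-1579 + 2*33) = 858*(-1579 + 66) = 858*(-1513) = -1298154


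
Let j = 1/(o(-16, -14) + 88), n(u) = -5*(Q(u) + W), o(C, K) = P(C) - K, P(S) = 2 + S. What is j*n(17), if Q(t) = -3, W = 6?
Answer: -15/88 ≈ -0.17045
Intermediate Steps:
o(C, K) = 2 + C - K (o(C, K) = (2 + C) - K = 2 + C - K)
n(u) = -15 (n(u) = -5*(-3 + 6) = -5*3 = -15)
j = 1/88 (j = 1/((2 - 16 - 1*(-14)) + 88) = 1/((2 - 16 + 14) + 88) = 1/(0 + 88) = 1/88 ≈ 0.011364)
j*n(17) = (1/88)*(-15) = -15/88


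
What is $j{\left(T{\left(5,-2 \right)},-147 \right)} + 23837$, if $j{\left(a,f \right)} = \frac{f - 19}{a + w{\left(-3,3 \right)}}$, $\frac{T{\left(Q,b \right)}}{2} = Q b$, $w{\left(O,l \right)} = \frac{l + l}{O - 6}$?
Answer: $\frac{739196}{31} \approx 23845.0$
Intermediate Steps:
$w{\left(O,l \right)} = \frac{2 l}{-6 + O}$
$T{\left(Q,b \right)} = 2 Q b$
$j{\left(a,f \right)} = \frac{-19 + f}{- \frac{2}{3} + a}$ ($j{\left(a,f \right)} = \frac{f - 19}{a + 2 \cdot 3 \frac{1}{-6 - 3}} = \frac{-19 + f}{a + 2 \cdot 3 \frac{1}{-9}} = \frac{-19 + f}{a + 2 \cdot 3 \left(- \frac{1}{9}\right)} = \frac{-19 + f}{a - \frac{2}{3}} = \frac{-19 + f}{- \frac{2}{3} + a}$)
$j{\left(T{\left(5,-2 \right)},-147 \right)} + 23837 = \frac{3 \left(-19 - 147\right)}{-2 + 3 \cdot 2 \cdot 5 \left(-2\right)} + 23837 = 3 \frac{1}{-2 + 3 \left(-20\right)} \left(-166\right) + 23837 = 3 \frac{1}{-2 - 60} \left(-166\right) + 23837 = 3 \frac{1}{-62} \left(-166\right) + 23837 = 3 \left(- \frac{1}{62}\right) \left(-166\right) + 23837 = \frac{249}{31} + 23837 = \frac{739196}{31}$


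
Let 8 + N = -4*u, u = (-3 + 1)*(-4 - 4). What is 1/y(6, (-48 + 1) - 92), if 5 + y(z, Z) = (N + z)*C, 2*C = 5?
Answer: -1/170 ≈ -0.0058824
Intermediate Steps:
C = 5/2 (C = (½)*5 = 5/2 ≈ 2.5000)
u = 16 (u = -2*(-8) = 16)
N = -72 (N = -8 - 4*16 = -8 - 64 = -72)
y(z, Z) = -185 + 5*z/2 (y(z, Z) = -5 + (-72 + z)*(5/2) = -5 + (-180 + 5*z/2) = -185 + 5*z/2)
1/y(6, (-48 + 1) - 92) = 1/(-185 + (5/2)*6) = 1/(-185 + 15) = 1/(-170) = -1/170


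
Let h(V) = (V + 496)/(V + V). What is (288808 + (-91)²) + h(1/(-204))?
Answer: 492995/2 ≈ 2.4650e+5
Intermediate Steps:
h(V) = (496 + V)/(2*V) (h(V) = (496 + V)/((2*V)) = (496 + V)*(1/(2*V)) = (496 + V)/(2*V))
(288808 + (-91)²) + h(1/(-204)) = (288808 + (-91)²) + (496 + 1/(-204))/(2*(1/(-204))) = (288808 + 8281) + (496 - 1/204)/(2*(-1/204)) = 297089 + (½)*(-204)*(101183/204) = 297089 - 101183/2 = 492995/2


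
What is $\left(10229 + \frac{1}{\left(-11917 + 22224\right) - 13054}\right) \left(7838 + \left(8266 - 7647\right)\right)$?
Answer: $\frac{237633767334}{2747} \approx 8.6507 \cdot 10^{7}$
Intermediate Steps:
$\left(10229 + \frac{1}{\left(-11917 + 22224\right) - 13054}\right) \left(7838 + \left(8266 - 7647\right)\right) = \left(10229 + \frac{1}{10307 - 13054}\right) \left(7838 + \left(8266 - 7647\right)\right) = \left(10229 + \frac{1}{-2747}\right) \left(7838 + 619\right) = \left(10229 - \frac{1}{2747}\right) 8457 = \frac{28099062}{2747} \cdot 8457 = \frac{237633767334}{2747}$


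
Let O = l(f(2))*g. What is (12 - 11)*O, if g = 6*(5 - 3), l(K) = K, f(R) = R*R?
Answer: 48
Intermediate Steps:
f(R) = R**2
g = 12 (g = 6*2 = 12)
O = 48 (O = 2**2*12 = 4*12 = 48)
(12 - 11)*O = (12 - 11)*48 = 1*48 = 48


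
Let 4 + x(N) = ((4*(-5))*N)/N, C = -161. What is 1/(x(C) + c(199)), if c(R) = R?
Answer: 1/175 ≈ 0.0057143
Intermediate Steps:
x(N) = -24 (x(N) = -4 + ((4*(-5))*N)/N = -4 + (-20*N)/N = -4 - 20 = -24)
1/(x(C) + c(199)) = 1/(-24 + 199) = 1/175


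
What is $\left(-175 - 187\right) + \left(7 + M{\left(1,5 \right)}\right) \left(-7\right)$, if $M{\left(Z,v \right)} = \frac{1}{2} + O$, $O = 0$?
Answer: $- \frac{829}{2} \approx -414.5$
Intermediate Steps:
$M{\left(Z,v \right)} = \frac{1}{2}$ ($M{\left(Z,v \right)} = \frac{1}{2} + 0 = \frac{1}{2}$)
$\left(-175 - 187\right) + \left(7 + M{\left(1,5 \right)}\right) \left(-7\right) = \left(-175 - 187\right) + \left(7 + \frac{1}{2}\right) \left(-7\right) = -362 + \frac{15}{2} \left(-7\right) = -362 - \frac{105}{2} = - \frac{829}{2}$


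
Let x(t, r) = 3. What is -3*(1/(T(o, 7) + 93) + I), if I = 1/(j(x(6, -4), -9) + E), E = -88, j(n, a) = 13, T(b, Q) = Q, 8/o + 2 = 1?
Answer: 1/100 ≈ 0.010000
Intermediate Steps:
o = -8 (o = 8/(-2 + 1) = 8/(-1) = 8*(-1) = -8)
I = -1/75 (I = 1/(13 - 88) = 1/(-75) = -1/75 ≈ -0.013333)
-3*(1/(T(o, 7) + 93) + I) = -3*(1/(7 + 93) - 1/75) = -3*(1/100 - 1/75) = -3*(-1/300) = 1/100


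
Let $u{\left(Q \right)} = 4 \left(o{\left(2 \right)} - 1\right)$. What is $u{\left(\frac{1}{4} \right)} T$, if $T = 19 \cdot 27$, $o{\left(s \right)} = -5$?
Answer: $-12312$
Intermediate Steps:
$T = 513$
$u{\left(Q \right)} = -24$ ($u{\left(Q \right)} = 4 \left(-5 - 1\right) = 4 \left(-6\right) = -24$)
$u{\left(\frac{1}{4} \right)} T = \left(-24\right) 513 = -12312$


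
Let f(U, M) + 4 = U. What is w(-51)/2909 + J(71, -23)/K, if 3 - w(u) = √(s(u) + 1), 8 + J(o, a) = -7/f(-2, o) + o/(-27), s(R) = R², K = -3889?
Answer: 2116517/610907454 - √2602/2909 ≈ -0.014071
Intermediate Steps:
f(U, M) = -4 + U
J(o, a) = -41/6 - o/27 (J(o, a) = -8 + (-7/(-4 - 2) + o/(-27)) = -8 + (-7/(-6) + o*(-1/27)) = -8 + (-7*(-⅙) - o/27) = -8 + (7/6 - o/27) = -41/6 - o/27)
w(u) = 3 - √(1 + u²) (w(u) = 3 - √(u² + 1) = 3 - √(1 + u²))
w(-51)/2909 + J(71, -23)/K = (3 - √(1 + (-51)²))/2909 + (-41/6 - 1/27*71)/(-3889) = (3 - √(1 + 2601))*(1/2909) + (-41/6 - 71/27)*(-1/3889) = (3 - √2602)*(1/2909) - 511/54*(-1/3889) = (3/2909 - √2602/2909) + 511/210006 = 2116517/610907454 - √2602/2909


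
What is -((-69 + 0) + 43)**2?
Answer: -676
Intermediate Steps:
-((-69 + 0) + 43)**2 = -(-69 + 43)**2 = -1*(-26)**2 = -1*676 = -676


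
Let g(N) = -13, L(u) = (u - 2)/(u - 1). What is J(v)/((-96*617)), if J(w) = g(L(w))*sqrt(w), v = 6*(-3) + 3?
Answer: 13*I*sqrt(15)/59232 ≈ 0.00085003*I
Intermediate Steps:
L(u) = (-2 + u)/(-1 + u)
v = -15 (v = -18 + 3 = -15)
J(w) = -13*sqrt(w)
J(v)/((-96*617)) = (-13*I*sqrt(15))/((-96*617)) = -13*I*sqrt(15)/(-59232) = -13*I*sqrt(15)*(-1/59232) = 13*I*sqrt(15)/59232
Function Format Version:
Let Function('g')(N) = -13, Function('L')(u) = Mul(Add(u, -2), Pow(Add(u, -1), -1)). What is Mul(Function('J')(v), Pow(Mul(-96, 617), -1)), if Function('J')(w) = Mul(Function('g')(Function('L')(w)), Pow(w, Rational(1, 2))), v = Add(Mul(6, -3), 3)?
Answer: Mul(Rational(13, 59232), I, Pow(15, Rational(1, 2))) ≈ Mul(0.00085003, I)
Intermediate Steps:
Function('L')(u) = Mul(Pow(Add(-1, u), -1), Add(-2, u)) (Function('L')(u) = Mul(Add(-2, u), Pow(Add(-1, u), -1)) = Mul(Pow(Add(-1, u), -1), Add(-2, u)))
v = -15 (v = Add(-18, 3) = -15)
Function('J')(w) = Mul(-13, Pow(w, Rational(1, 2)))
Mul(Function('J')(v), Pow(Mul(-96, 617), -1)) = Mul(Mul(-13, Pow(-15, Rational(1, 2))), Pow(Mul(-96, 617), -1)) = Mul(Mul(-13, Mul(I, Pow(15, Rational(1, 2)))), Pow(-59232, -1)) = Mul(Mul(-13, I, Pow(15, Rational(1, 2))), Rational(-1, 59232)) = Mul(Rational(13, 59232), I, Pow(15, Rational(1, 2)))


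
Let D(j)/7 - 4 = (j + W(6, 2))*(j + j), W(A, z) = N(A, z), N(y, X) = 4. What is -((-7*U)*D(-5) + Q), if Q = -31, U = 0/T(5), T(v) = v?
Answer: 31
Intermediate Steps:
W(A, z) = 4
U = 0 (U = 0/5 = 0*(⅕) = 0)
D(j) = 28 + 14*j*(4 + j) (D(j) = 28 + 7*((j + 4)*(j + j)) = 28 + 7*((4 + j)*(2*j)) = 28 + 7*(2*j*(4 + j)) = 28 + 14*j*(4 + j))
-((-7*U)*D(-5) + Q) = -((-7*0)*(28 + 14*(-5)² + 56*(-5)) - 31) = -(0*(28 + 14*25 - 280) - 31) = -(0*(28 + 350 - 280) - 31) = -(0*98 - 31) = -(0 - 31) = -1*(-31) = 31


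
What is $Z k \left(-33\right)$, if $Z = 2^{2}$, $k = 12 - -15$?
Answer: $-3564$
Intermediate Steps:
$k = 27$ ($k = 12 + 15 = 27$)
$Z = 4$
$Z k \left(-33\right) = 4 \cdot 27 \left(-33\right) = 108 \left(-33\right) = -3564$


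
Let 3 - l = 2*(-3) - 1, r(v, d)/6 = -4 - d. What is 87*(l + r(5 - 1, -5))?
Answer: 1392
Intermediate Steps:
r(v, d) = -24 - 6*d (r(v, d) = 6*(-4 - d) = -24 - 6*d)
l = 10 (l = 3 - (2*(-3) - 1) = 3 - (-6 - 1) = 3 - 1*(-7) = 3 + 7 = 10)
87*(l + r(5 - 1, -5)) = 87*(10 + (-24 - 6*(-5))) = 87*(10 + (-24 + 30)) = 87*(10 + 6) = 87*16 = 1392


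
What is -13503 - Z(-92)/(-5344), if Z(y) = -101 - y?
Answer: -72160041/5344 ≈ -13503.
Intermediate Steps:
-13503 - Z(-92)/(-5344) = -13503 - (-101 - 1*(-92))/(-5344) = -13503 - (-101 + 92)*(-1)/5344 = -13503 - (-9)*(-1)/5344 = -13503 - 1*9/5344 = -13503 - 9/5344 = -72160041/5344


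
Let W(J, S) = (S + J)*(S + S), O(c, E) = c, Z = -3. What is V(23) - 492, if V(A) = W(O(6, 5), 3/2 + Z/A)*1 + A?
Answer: -474845/1058 ≈ -448.81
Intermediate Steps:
W(J, S) = 2*S*(J + S) (W(J, S) = (J + S)*(2*S) = 2*S*(J + S))
V(A) = A + 2*(3/2 - 3/A)*(15/2 - 3/A) (V(A) = (2*(3/2 - 3/A)*(6 + (3/2 - 3/A)))*1 + A = (2*(3/2 - 3/A)*(15/2 - 3/A))*1 + A = 2*(3/2 - 3/A)*(15/2 - 3/A) + A = A + 2*(3/2 - 3/A)*(15/2 - 3/A))
V(23) - 492 = (45/2 + 23 - 54/23 + 18/23**2) - 492 = (45/2 + 23 - 54*1/23 + 18*(1/529)) - 492 = (45/2 + 23 - 54/23 + 18/529) - 492 = 45691/1058 - 492 = -474845/1058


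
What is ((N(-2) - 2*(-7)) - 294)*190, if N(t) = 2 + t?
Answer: -53200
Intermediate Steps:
((N(-2) - 2*(-7)) - 294)*190 = (((2 - 2) - 2*(-7)) - 294)*190 = ((0 + 14) - 294)*190 = (14 - 294)*190 = -280*190 = -53200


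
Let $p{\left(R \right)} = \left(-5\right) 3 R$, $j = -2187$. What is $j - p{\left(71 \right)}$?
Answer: $-1122$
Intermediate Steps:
$p{\left(R \right)} = - 15 R$
$j - p{\left(71 \right)} = -2187 - \left(-15\right) 71 = -2187 - -1065 = -2187 + 1065 = -1122$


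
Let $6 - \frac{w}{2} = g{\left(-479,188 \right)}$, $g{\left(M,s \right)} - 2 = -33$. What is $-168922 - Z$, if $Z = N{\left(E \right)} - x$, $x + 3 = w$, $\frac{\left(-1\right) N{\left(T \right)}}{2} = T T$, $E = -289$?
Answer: $-1809$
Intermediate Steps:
$g{\left(M,s \right)} = -31$ ($g{\left(M,s \right)} = 2 - 33 = -31$)
$w = 74$ ($w = 12 - -62 = 12 + 62 = 74$)
$N{\left(T \right)} = - 2 T^{2}$ ($N{\left(T \right)} = - 2 T T = - 2 T^{2}$)
$x = 71$ ($x = -3 + 74 = 71$)
$Z = -167113$ ($Z = - 2 \left(-289\right)^{2} - 71 = \left(-2\right) 83521 - 71 = -167042 - 71 = -167113$)
$-168922 - Z = -168922 - -167113 = -168922 + 167113 = -1809$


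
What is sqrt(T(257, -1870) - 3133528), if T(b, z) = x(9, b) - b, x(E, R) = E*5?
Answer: 2*I*sqrt(783435) ≈ 1770.2*I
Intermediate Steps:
x(E, R) = 5*E
T(b, z) = 45 - b (T(b, z) = 5*9 - b = 45 - b)
sqrt(T(257, -1870) - 3133528) = sqrt((45 - 1*257) - 3133528) = sqrt((45 - 257) - 3133528) = sqrt(-212 - 3133528) = sqrt(-3133740) = 2*I*sqrt(783435)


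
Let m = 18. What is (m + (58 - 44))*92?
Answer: 2944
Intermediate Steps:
(m + (58 - 44))*92 = (18 + (58 - 44))*92 = (18 + 14)*92 = 32*92 = 2944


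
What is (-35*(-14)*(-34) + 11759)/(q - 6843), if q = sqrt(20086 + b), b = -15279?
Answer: 33537543/46821842 + 4901*sqrt(4807)/46821842 ≈ 0.72354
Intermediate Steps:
q = sqrt(4807) (q = sqrt(20086 - 15279) = sqrt(4807) ≈ 69.333)
(-35*(-14)*(-34) + 11759)/(q - 6843) = (-35*(-14)*(-34) + 11759)/(sqrt(4807) - 6843) = (490*(-34) + 11759)/(-6843 + sqrt(4807)) = (-16660 + 11759)/(-6843 + sqrt(4807)) = -4901/(-6843 + sqrt(4807))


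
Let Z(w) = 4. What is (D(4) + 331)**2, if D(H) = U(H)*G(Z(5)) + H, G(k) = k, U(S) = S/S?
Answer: 114921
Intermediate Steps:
U(S) = 1
D(H) = 4 + H (D(H) = 1*4 + H = 4 + H)
(D(4) + 331)**2 = ((4 + 4) + 331)**2 = (8 + 331)**2 = 339**2 = 114921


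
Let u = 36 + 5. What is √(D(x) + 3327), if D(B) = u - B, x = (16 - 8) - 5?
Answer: √3365 ≈ 58.009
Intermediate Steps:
x = 3 (x = 8 - 5 = 3)
u = 41
D(B) = 41 - B
√(D(x) + 3327) = √((41 - 1*3) + 3327) = √((41 - 3) + 3327) = √(38 + 3327) = √3365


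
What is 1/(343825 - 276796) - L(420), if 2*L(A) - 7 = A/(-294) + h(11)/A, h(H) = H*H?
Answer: -54985843/18768120 ≈ -2.9297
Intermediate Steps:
h(H) = H²
L(A) = 7/2 - A/588 + 121/(2*A) (L(A) = 7/2 + (A/(-294) + 11²/A)/2 = 7/2 + (A*(-1/294) + 121/A)/2 = 7/2 + (-A/294 + 121/A)/2 = 7/2 + (121/A - A/294)/2 = 7/2 + (-A/588 + 121/(2*A)) = 7/2 - A/588 + 121/(2*A))
1/(343825 - 276796) - L(420) = 1/(343825 - 276796) - (35574 - 1*420*(-2058 + 420))/(588*420) = 1/67029 - (35574 - 1*420*(-1638))/(588*420) = 1/67029 - (35574 + 687960)/(588*420) = 1/67029 - 723534/(588*420) = 1/67029 - 1*2461/840 = 1/67029 - 2461/840 = -54985843/18768120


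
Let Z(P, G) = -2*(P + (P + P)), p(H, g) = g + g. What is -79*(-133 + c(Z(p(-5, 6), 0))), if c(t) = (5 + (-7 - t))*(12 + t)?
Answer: 342307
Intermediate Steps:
p(H, g) = 2*g
Z(P, G) = -6*P (Z(P, G) = -2*(P + 2*P) = -6*P)
c(t) = (-2 - t)*(12 + t)
-79*(-133 + c(Z(p(-5, 6), 0))) = -79*(-133 + (-24 - (-12*6)**2 - (-84)*2*6)) = -79*(-133 + (-24 - (-6*12)**2 - (-84)*12)) = -79*(-133 + (-24 - 1*(-72)**2 - 14*(-72))) = -79*(-133 + (-24 - 1*5184 + 1008)) = -79*(-133 + (-24 - 5184 + 1008)) = -79*(-133 - 4200) = -79*(-4333) = 342307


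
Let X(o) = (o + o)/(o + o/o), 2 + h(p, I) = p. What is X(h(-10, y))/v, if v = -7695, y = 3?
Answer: -8/28215 ≈ -0.00028354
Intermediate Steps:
h(p, I) = -2 + p
X(o) = 2*o/(1 + o) (X(o) = (2*o)/(o + 1) = (2*o)/(1 + o) = 2*o/(1 + o))
X(h(-10, y))/v = (2*(-2 - 10)/(1 + (-2 - 10)))/(-7695) = (2*(-12)/(1 - 12))*(-1/7695) = (2*(-12)/(-11))*(-1/7695) = (2*(-12)*(-1/11))*(-1/7695) = (24/11)*(-1/7695) = -8/28215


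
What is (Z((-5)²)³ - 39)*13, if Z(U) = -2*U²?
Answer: -25390625507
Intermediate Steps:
(Z((-5)²)³ - 39)*13 = ((-2*((-5)²)²)³ - 39)*13 = ((-2*25²)³ - 39)*13 = ((-2*625)³ - 39)*13 = ((-1250)³ - 39)*13 = (-1953125000 - 39)*13 = -1953125039*13 = -25390625507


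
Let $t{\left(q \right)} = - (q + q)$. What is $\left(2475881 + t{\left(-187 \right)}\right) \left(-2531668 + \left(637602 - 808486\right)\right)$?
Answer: $-6692207902760$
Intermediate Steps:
$t{\left(q \right)} = - 2 q$
$\left(2475881 + t{\left(-187 \right)}\right) \left(-2531668 + \left(637602 - 808486\right)\right) = \left(2475881 - -374\right) \left(-2531668 + \left(637602 - 808486\right)\right) = \left(2475881 + 374\right) \left(-2531668 + \left(637602 - 808486\right)\right) = 2476255 \left(-2531668 - 170884\right) = 2476255 \left(-2702552\right) = -6692207902760$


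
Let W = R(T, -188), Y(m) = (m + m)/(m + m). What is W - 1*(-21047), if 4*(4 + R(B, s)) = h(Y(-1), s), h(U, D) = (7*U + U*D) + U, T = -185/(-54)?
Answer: 20998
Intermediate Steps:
Y(m) = 1 (Y(m) = (2*m)/((2*m)) = (2*m)*(1/(2*m)) = 1)
T = 185/54 (T = -185*(-1/54) = 185/54 ≈ 3.4259)
h(U, D) = 8*U + D*U (h(U, D) = (7*U + D*U) + U = 8*U + D*U)
R(B, s) = -2 + s/4 (R(B, s) = -4 + (1*(8 + s))/4 = -4 + (8 + s)/4 = -4 + (2 + s/4) = -2 + s/4)
W = -49 (W = -2 + (¼)*(-188) = -2 - 47 = -49)
W - 1*(-21047) = -49 - 1*(-21047) = -49 + 21047 = 20998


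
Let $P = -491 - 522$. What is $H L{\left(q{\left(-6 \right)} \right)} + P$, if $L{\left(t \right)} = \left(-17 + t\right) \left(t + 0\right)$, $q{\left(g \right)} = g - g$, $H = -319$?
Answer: $-1013$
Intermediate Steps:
$P = -1013$
$q{\left(g \right)} = 0$
$L{\left(t \right)} = t \left(-17 + t\right)$ ($L{\left(t \right)} = \left(-17 + t\right) t = t \left(-17 + t\right)$)
$H L{\left(q{\left(-6 \right)} \right)} + P = - 319 \cdot 0 \left(-17 + 0\right) - 1013 = - 319 \cdot 0 \left(-17\right) - 1013 = \left(-319\right) 0 - 1013 = 0 - 1013 = -1013$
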